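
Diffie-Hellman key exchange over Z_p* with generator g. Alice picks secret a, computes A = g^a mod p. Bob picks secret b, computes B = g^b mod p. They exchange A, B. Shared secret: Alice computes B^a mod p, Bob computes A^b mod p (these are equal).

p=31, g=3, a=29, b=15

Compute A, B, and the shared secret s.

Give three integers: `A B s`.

A = 3^29 mod 31  (bits of 29 = 11101)
  bit 0 = 1: r = r^2 * 3 mod 31 = 1^2 * 3 = 1*3 = 3
  bit 1 = 1: r = r^2 * 3 mod 31 = 3^2 * 3 = 9*3 = 27
  bit 2 = 1: r = r^2 * 3 mod 31 = 27^2 * 3 = 16*3 = 17
  bit 3 = 0: r = r^2 mod 31 = 17^2 = 10
  bit 4 = 1: r = r^2 * 3 mod 31 = 10^2 * 3 = 7*3 = 21
  -> A = 21
B = 3^15 mod 31  (bits of 15 = 1111)
  bit 0 = 1: r = r^2 * 3 mod 31 = 1^2 * 3 = 1*3 = 3
  bit 1 = 1: r = r^2 * 3 mod 31 = 3^2 * 3 = 9*3 = 27
  bit 2 = 1: r = r^2 * 3 mod 31 = 27^2 * 3 = 16*3 = 17
  bit 3 = 1: r = r^2 * 3 mod 31 = 17^2 * 3 = 10*3 = 30
  -> B = 30
s = B^a = 30^29 mod 31  (bits of 29 = 11101)
  bit 0 = 1: r = r^2 * 30 mod 31 = 1^2 * 30 = 1*30 = 30
  bit 1 = 1: r = r^2 * 30 mod 31 = 30^2 * 30 = 1*30 = 30
  bit 2 = 1: r = r^2 * 30 mod 31 = 30^2 * 30 = 1*30 = 30
  bit 3 = 0: r = r^2 mod 31 = 30^2 = 1
  bit 4 = 1: r = r^2 * 30 mod 31 = 1^2 * 30 = 1*30 = 30
  -> s = B^a = 30

Answer: 21 30 30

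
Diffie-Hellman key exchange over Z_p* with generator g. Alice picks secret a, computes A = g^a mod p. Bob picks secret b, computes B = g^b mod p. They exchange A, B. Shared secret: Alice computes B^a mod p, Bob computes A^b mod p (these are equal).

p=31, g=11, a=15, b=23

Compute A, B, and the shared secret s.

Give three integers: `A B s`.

Answer: 30 12 30

Derivation:
A = 11^15 mod 31  (bits of 15 = 1111)
  bit 0 = 1: r = r^2 * 11 mod 31 = 1^2 * 11 = 1*11 = 11
  bit 1 = 1: r = r^2 * 11 mod 31 = 11^2 * 11 = 28*11 = 29
  bit 2 = 1: r = r^2 * 11 mod 31 = 29^2 * 11 = 4*11 = 13
  bit 3 = 1: r = r^2 * 11 mod 31 = 13^2 * 11 = 14*11 = 30
  -> A = 30
B = 11^23 mod 31  (bits of 23 = 10111)
  bit 0 = 1: r = r^2 * 11 mod 31 = 1^2 * 11 = 1*11 = 11
  bit 1 = 0: r = r^2 mod 31 = 11^2 = 28
  bit 2 = 1: r = r^2 * 11 mod 31 = 28^2 * 11 = 9*11 = 6
  bit 3 = 1: r = r^2 * 11 mod 31 = 6^2 * 11 = 5*11 = 24
  bit 4 = 1: r = r^2 * 11 mod 31 = 24^2 * 11 = 18*11 = 12
  -> B = 12
s = B^a = 12^15 mod 31  (bits of 15 = 1111)
  bit 0 = 1: r = r^2 * 12 mod 31 = 1^2 * 12 = 1*12 = 12
  bit 1 = 1: r = r^2 * 12 mod 31 = 12^2 * 12 = 20*12 = 23
  bit 2 = 1: r = r^2 * 12 mod 31 = 23^2 * 12 = 2*12 = 24
  bit 3 = 1: r = r^2 * 12 mod 31 = 24^2 * 12 = 18*12 = 30
  -> s = B^a = 30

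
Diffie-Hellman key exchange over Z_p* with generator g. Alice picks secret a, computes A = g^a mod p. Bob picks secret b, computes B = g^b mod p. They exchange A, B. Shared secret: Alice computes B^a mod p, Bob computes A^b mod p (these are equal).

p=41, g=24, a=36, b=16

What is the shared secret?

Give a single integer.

A = 24^36 mod 41  (bits of 36 = 100100)
  bit 0 = 1: r = r^2 * 24 mod 41 = 1^2 * 24 = 1*24 = 24
  bit 1 = 0: r = r^2 mod 41 = 24^2 = 2
  bit 2 = 0: r = r^2 mod 41 = 2^2 = 4
  bit 3 = 1: r = r^2 * 24 mod 41 = 4^2 * 24 = 16*24 = 15
  bit 4 = 0: r = r^2 mod 41 = 15^2 = 20
  bit 5 = 0: r = r^2 mod 41 = 20^2 = 31
  -> A = 31
B = 24^16 mod 41  (bits of 16 = 10000)
  bit 0 = 1: r = r^2 * 24 mod 41 = 1^2 * 24 = 1*24 = 24
  bit 1 = 0: r = r^2 mod 41 = 24^2 = 2
  bit 2 = 0: r = r^2 mod 41 = 2^2 = 4
  bit 3 = 0: r = r^2 mod 41 = 4^2 = 16
  bit 4 = 0: r = r^2 mod 41 = 16^2 = 10
  -> B = 10
s = B^a = 10^36 mod 41  (bits of 36 = 100100)
  bit 0 = 1: r = r^2 * 10 mod 41 = 1^2 * 10 = 1*10 = 10
  bit 1 = 0: r = r^2 mod 41 = 10^2 = 18
  bit 2 = 0: r = r^2 mod 41 = 18^2 = 37
  bit 3 = 1: r = r^2 * 10 mod 41 = 37^2 * 10 = 16*10 = 37
  bit 4 = 0: r = r^2 mod 41 = 37^2 = 16
  bit 5 = 0: r = r^2 mod 41 = 16^2 = 10
  -> s = B^a = 10

Answer: 10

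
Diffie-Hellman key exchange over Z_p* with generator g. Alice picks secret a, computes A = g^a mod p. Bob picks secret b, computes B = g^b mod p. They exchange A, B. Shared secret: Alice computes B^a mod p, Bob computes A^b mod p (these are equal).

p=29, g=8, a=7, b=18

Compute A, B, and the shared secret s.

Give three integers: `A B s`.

Answer: 17 22 28

Derivation:
A = 8^7 mod 29  (bits of 7 = 111)
  bit 0 = 1: r = r^2 * 8 mod 29 = 1^2 * 8 = 1*8 = 8
  bit 1 = 1: r = r^2 * 8 mod 29 = 8^2 * 8 = 6*8 = 19
  bit 2 = 1: r = r^2 * 8 mod 29 = 19^2 * 8 = 13*8 = 17
  -> A = 17
B = 8^18 mod 29  (bits of 18 = 10010)
  bit 0 = 1: r = r^2 * 8 mod 29 = 1^2 * 8 = 1*8 = 8
  bit 1 = 0: r = r^2 mod 29 = 8^2 = 6
  bit 2 = 0: r = r^2 mod 29 = 6^2 = 7
  bit 3 = 1: r = r^2 * 8 mod 29 = 7^2 * 8 = 20*8 = 15
  bit 4 = 0: r = r^2 mod 29 = 15^2 = 22
  -> B = 22
s = B^a = 22^7 mod 29  (bits of 7 = 111)
  bit 0 = 1: r = r^2 * 22 mod 29 = 1^2 * 22 = 1*22 = 22
  bit 1 = 1: r = r^2 * 22 mod 29 = 22^2 * 22 = 20*22 = 5
  bit 2 = 1: r = r^2 * 22 mod 29 = 5^2 * 22 = 25*22 = 28
  -> s = B^a = 28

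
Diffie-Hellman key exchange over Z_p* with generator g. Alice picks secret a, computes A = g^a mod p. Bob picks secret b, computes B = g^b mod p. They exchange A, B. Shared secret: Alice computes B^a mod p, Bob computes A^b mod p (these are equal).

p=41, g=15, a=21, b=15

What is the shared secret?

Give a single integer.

Answer: 3

Derivation:
A = 15^21 mod 41  (bits of 21 = 10101)
  bit 0 = 1: r = r^2 * 15 mod 41 = 1^2 * 15 = 1*15 = 15
  bit 1 = 0: r = r^2 mod 41 = 15^2 = 20
  bit 2 = 1: r = r^2 * 15 mod 41 = 20^2 * 15 = 31*15 = 14
  bit 3 = 0: r = r^2 mod 41 = 14^2 = 32
  bit 4 = 1: r = r^2 * 15 mod 41 = 32^2 * 15 = 40*15 = 26
  -> A = 26
B = 15^15 mod 41  (bits of 15 = 1111)
  bit 0 = 1: r = r^2 * 15 mod 41 = 1^2 * 15 = 1*15 = 15
  bit 1 = 1: r = r^2 * 15 mod 41 = 15^2 * 15 = 20*15 = 13
  bit 2 = 1: r = r^2 * 15 mod 41 = 13^2 * 15 = 5*15 = 34
  bit 3 = 1: r = r^2 * 15 mod 41 = 34^2 * 15 = 8*15 = 38
  -> B = 38
s = B^a = 38^21 mod 41  (bits of 21 = 10101)
  bit 0 = 1: r = r^2 * 38 mod 41 = 1^2 * 38 = 1*38 = 38
  bit 1 = 0: r = r^2 mod 41 = 38^2 = 9
  bit 2 = 1: r = r^2 * 38 mod 41 = 9^2 * 38 = 40*38 = 3
  bit 3 = 0: r = r^2 mod 41 = 3^2 = 9
  bit 4 = 1: r = r^2 * 38 mod 41 = 9^2 * 38 = 40*38 = 3
  -> s = B^a = 3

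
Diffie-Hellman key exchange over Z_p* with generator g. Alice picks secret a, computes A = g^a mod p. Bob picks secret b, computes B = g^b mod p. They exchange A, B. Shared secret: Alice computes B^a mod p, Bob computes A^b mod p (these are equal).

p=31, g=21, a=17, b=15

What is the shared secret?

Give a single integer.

A = 21^17 mod 31  (bits of 17 = 10001)
  bit 0 = 1: r = r^2 * 21 mod 31 = 1^2 * 21 = 1*21 = 21
  bit 1 = 0: r = r^2 mod 31 = 21^2 = 7
  bit 2 = 0: r = r^2 mod 31 = 7^2 = 18
  bit 3 = 0: r = r^2 mod 31 = 18^2 = 14
  bit 4 = 1: r = r^2 * 21 mod 31 = 14^2 * 21 = 10*21 = 24
  -> A = 24
B = 21^15 mod 31  (bits of 15 = 1111)
  bit 0 = 1: r = r^2 * 21 mod 31 = 1^2 * 21 = 1*21 = 21
  bit 1 = 1: r = r^2 * 21 mod 31 = 21^2 * 21 = 7*21 = 23
  bit 2 = 1: r = r^2 * 21 mod 31 = 23^2 * 21 = 2*21 = 11
  bit 3 = 1: r = r^2 * 21 mod 31 = 11^2 * 21 = 28*21 = 30
  -> B = 30
s = B^a = 30^17 mod 31  (bits of 17 = 10001)
  bit 0 = 1: r = r^2 * 30 mod 31 = 1^2 * 30 = 1*30 = 30
  bit 1 = 0: r = r^2 mod 31 = 30^2 = 1
  bit 2 = 0: r = r^2 mod 31 = 1^2 = 1
  bit 3 = 0: r = r^2 mod 31 = 1^2 = 1
  bit 4 = 1: r = r^2 * 30 mod 31 = 1^2 * 30 = 1*30 = 30
  -> s = B^a = 30

Answer: 30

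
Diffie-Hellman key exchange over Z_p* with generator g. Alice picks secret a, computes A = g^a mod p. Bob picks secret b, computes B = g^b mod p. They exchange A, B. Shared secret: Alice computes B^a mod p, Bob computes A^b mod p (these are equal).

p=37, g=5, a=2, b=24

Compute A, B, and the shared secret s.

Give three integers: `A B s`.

Answer: 25 26 10

Derivation:
A = 5^2 mod 37  (bits of 2 = 10)
  bit 0 = 1: r = r^2 * 5 mod 37 = 1^2 * 5 = 1*5 = 5
  bit 1 = 0: r = r^2 mod 37 = 5^2 = 25
  -> A = 25
B = 5^24 mod 37  (bits of 24 = 11000)
  bit 0 = 1: r = r^2 * 5 mod 37 = 1^2 * 5 = 1*5 = 5
  bit 1 = 1: r = r^2 * 5 mod 37 = 5^2 * 5 = 25*5 = 14
  bit 2 = 0: r = r^2 mod 37 = 14^2 = 11
  bit 3 = 0: r = r^2 mod 37 = 11^2 = 10
  bit 4 = 0: r = r^2 mod 37 = 10^2 = 26
  -> B = 26
s = B^a = 26^2 mod 37  (bits of 2 = 10)
  bit 0 = 1: r = r^2 * 26 mod 37 = 1^2 * 26 = 1*26 = 26
  bit 1 = 0: r = r^2 mod 37 = 26^2 = 10
  -> s = B^a = 10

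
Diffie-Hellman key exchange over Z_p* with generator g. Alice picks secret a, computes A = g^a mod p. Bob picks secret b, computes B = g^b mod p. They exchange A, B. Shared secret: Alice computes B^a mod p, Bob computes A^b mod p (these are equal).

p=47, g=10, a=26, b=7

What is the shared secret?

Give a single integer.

Answer: 8

Derivation:
A = 10^26 mod 47  (bits of 26 = 11010)
  bit 0 = 1: r = r^2 * 10 mod 47 = 1^2 * 10 = 1*10 = 10
  bit 1 = 1: r = r^2 * 10 mod 47 = 10^2 * 10 = 6*10 = 13
  bit 2 = 0: r = r^2 mod 47 = 13^2 = 28
  bit 3 = 1: r = r^2 * 10 mod 47 = 28^2 * 10 = 32*10 = 38
  bit 4 = 0: r = r^2 mod 47 = 38^2 = 34
  -> A = 34
B = 10^7 mod 47  (bits of 7 = 111)
  bit 0 = 1: r = r^2 * 10 mod 47 = 1^2 * 10 = 1*10 = 10
  bit 1 = 1: r = r^2 * 10 mod 47 = 10^2 * 10 = 6*10 = 13
  bit 2 = 1: r = r^2 * 10 mod 47 = 13^2 * 10 = 28*10 = 45
  -> B = 45
s = B^a = 45^26 mod 47  (bits of 26 = 11010)
  bit 0 = 1: r = r^2 * 45 mod 47 = 1^2 * 45 = 1*45 = 45
  bit 1 = 1: r = r^2 * 45 mod 47 = 45^2 * 45 = 4*45 = 39
  bit 2 = 0: r = r^2 mod 47 = 39^2 = 17
  bit 3 = 1: r = r^2 * 45 mod 47 = 17^2 * 45 = 7*45 = 33
  bit 4 = 0: r = r^2 mod 47 = 33^2 = 8
  -> s = B^a = 8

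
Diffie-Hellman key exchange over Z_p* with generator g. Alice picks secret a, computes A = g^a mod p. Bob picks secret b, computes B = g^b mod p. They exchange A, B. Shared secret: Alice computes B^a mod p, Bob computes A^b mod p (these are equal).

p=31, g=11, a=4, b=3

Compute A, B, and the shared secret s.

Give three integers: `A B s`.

A = 11^4 mod 31  (bits of 4 = 100)
  bit 0 = 1: r = r^2 * 11 mod 31 = 1^2 * 11 = 1*11 = 11
  bit 1 = 0: r = r^2 mod 31 = 11^2 = 28
  bit 2 = 0: r = r^2 mod 31 = 28^2 = 9
  -> A = 9
B = 11^3 mod 31  (bits of 3 = 11)
  bit 0 = 1: r = r^2 * 11 mod 31 = 1^2 * 11 = 1*11 = 11
  bit 1 = 1: r = r^2 * 11 mod 31 = 11^2 * 11 = 28*11 = 29
  -> B = 29
s = B^a = 29^4 mod 31  (bits of 4 = 100)
  bit 0 = 1: r = r^2 * 29 mod 31 = 1^2 * 29 = 1*29 = 29
  bit 1 = 0: r = r^2 mod 31 = 29^2 = 4
  bit 2 = 0: r = r^2 mod 31 = 4^2 = 16
  -> s = B^a = 16

Answer: 9 29 16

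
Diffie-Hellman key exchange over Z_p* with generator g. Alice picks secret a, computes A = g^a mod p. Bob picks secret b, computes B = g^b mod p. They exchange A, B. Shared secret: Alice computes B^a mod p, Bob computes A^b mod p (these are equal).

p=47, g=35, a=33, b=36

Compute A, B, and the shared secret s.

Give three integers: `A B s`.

A = 35^33 mod 47  (bits of 33 = 100001)
  bit 0 = 1: r = r^2 * 35 mod 47 = 1^2 * 35 = 1*35 = 35
  bit 1 = 0: r = r^2 mod 47 = 35^2 = 3
  bit 2 = 0: r = r^2 mod 47 = 3^2 = 9
  bit 3 = 0: r = r^2 mod 47 = 9^2 = 34
  bit 4 = 0: r = r^2 mod 47 = 34^2 = 28
  bit 5 = 1: r = r^2 * 35 mod 47 = 28^2 * 35 = 32*35 = 39
  -> A = 39
B = 35^36 mod 47  (bits of 36 = 100100)
  bit 0 = 1: r = r^2 * 35 mod 47 = 1^2 * 35 = 1*35 = 35
  bit 1 = 0: r = r^2 mod 47 = 35^2 = 3
  bit 2 = 0: r = r^2 mod 47 = 3^2 = 9
  bit 3 = 1: r = r^2 * 35 mod 47 = 9^2 * 35 = 34*35 = 15
  bit 4 = 0: r = r^2 mod 47 = 15^2 = 37
  bit 5 = 0: r = r^2 mod 47 = 37^2 = 6
  -> B = 6
s = B^a = 6^33 mod 47  (bits of 33 = 100001)
  bit 0 = 1: r = r^2 * 6 mod 47 = 1^2 * 6 = 1*6 = 6
  bit 1 = 0: r = r^2 mod 47 = 6^2 = 36
  bit 2 = 0: r = r^2 mod 47 = 36^2 = 27
  bit 3 = 0: r = r^2 mod 47 = 27^2 = 24
  bit 4 = 0: r = r^2 mod 47 = 24^2 = 12
  bit 5 = 1: r = r^2 * 6 mod 47 = 12^2 * 6 = 3*6 = 18
  -> s = B^a = 18

Answer: 39 6 18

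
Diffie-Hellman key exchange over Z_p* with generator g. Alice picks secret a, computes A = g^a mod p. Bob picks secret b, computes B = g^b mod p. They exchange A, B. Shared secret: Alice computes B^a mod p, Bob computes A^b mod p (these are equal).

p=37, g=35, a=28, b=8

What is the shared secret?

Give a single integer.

Answer: 34

Derivation:
A = 35^28 mod 37  (bits of 28 = 11100)
  bit 0 = 1: r = r^2 * 35 mod 37 = 1^2 * 35 = 1*35 = 35
  bit 1 = 1: r = r^2 * 35 mod 37 = 35^2 * 35 = 4*35 = 29
  bit 2 = 1: r = r^2 * 35 mod 37 = 29^2 * 35 = 27*35 = 20
  bit 3 = 0: r = r^2 mod 37 = 20^2 = 30
  bit 4 = 0: r = r^2 mod 37 = 30^2 = 12
  -> A = 12
B = 35^8 mod 37  (bits of 8 = 1000)
  bit 0 = 1: r = r^2 * 35 mod 37 = 1^2 * 35 = 1*35 = 35
  bit 1 = 0: r = r^2 mod 37 = 35^2 = 4
  bit 2 = 0: r = r^2 mod 37 = 4^2 = 16
  bit 3 = 0: r = r^2 mod 37 = 16^2 = 34
  -> B = 34
s = B^a = 34^28 mod 37  (bits of 28 = 11100)
  bit 0 = 1: r = r^2 * 34 mod 37 = 1^2 * 34 = 1*34 = 34
  bit 1 = 1: r = r^2 * 34 mod 37 = 34^2 * 34 = 9*34 = 10
  bit 2 = 1: r = r^2 * 34 mod 37 = 10^2 * 34 = 26*34 = 33
  bit 3 = 0: r = r^2 mod 37 = 33^2 = 16
  bit 4 = 0: r = r^2 mod 37 = 16^2 = 34
  -> s = B^a = 34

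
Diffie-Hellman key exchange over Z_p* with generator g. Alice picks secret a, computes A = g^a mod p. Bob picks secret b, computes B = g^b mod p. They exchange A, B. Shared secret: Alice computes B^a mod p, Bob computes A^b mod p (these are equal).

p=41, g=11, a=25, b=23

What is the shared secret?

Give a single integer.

Answer: 27

Derivation:
A = 11^25 mod 41  (bits of 25 = 11001)
  bit 0 = 1: r = r^2 * 11 mod 41 = 1^2 * 11 = 1*11 = 11
  bit 1 = 1: r = r^2 * 11 mod 41 = 11^2 * 11 = 39*11 = 19
  bit 2 = 0: r = r^2 mod 41 = 19^2 = 33
  bit 3 = 0: r = r^2 mod 41 = 33^2 = 23
  bit 4 = 1: r = r^2 * 11 mod 41 = 23^2 * 11 = 37*11 = 38
  -> A = 38
B = 11^23 mod 41  (bits of 23 = 10111)
  bit 0 = 1: r = r^2 * 11 mod 41 = 1^2 * 11 = 1*11 = 11
  bit 1 = 0: r = r^2 mod 41 = 11^2 = 39
  bit 2 = 1: r = r^2 * 11 mod 41 = 39^2 * 11 = 4*11 = 3
  bit 3 = 1: r = r^2 * 11 mod 41 = 3^2 * 11 = 9*11 = 17
  bit 4 = 1: r = r^2 * 11 mod 41 = 17^2 * 11 = 2*11 = 22
  -> B = 22
s = B^a = 22^25 mod 41  (bits of 25 = 11001)
  bit 0 = 1: r = r^2 * 22 mod 41 = 1^2 * 22 = 1*22 = 22
  bit 1 = 1: r = r^2 * 22 mod 41 = 22^2 * 22 = 33*22 = 29
  bit 2 = 0: r = r^2 mod 41 = 29^2 = 21
  bit 3 = 0: r = r^2 mod 41 = 21^2 = 31
  bit 4 = 1: r = r^2 * 22 mod 41 = 31^2 * 22 = 18*22 = 27
  -> s = B^a = 27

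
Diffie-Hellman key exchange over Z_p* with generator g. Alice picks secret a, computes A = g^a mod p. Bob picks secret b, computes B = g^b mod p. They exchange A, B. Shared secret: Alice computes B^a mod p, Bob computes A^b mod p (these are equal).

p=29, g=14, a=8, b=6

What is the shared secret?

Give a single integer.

A = 14^8 mod 29  (bits of 8 = 1000)
  bit 0 = 1: r = r^2 * 14 mod 29 = 1^2 * 14 = 1*14 = 14
  bit 1 = 0: r = r^2 mod 29 = 14^2 = 22
  bit 2 = 0: r = r^2 mod 29 = 22^2 = 20
  bit 3 = 0: r = r^2 mod 29 = 20^2 = 23
  -> A = 23
B = 14^6 mod 29  (bits of 6 = 110)
  bit 0 = 1: r = r^2 * 14 mod 29 = 1^2 * 14 = 1*14 = 14
  bit 1 = 1: r = r^2 * 14 mod 29 = 14^2 * 14 = 22*14 = 18
  bit 2 = 0: r = r^2 mod 29 = 18^2 = 5
  -> B = 5
s = B^a = 5^8 mod 29  (bits of 8 = 1000)
  bit 0 = 1: r = r^2 * 5 mod 29 = 1^2 * 5 = 1*5 = 5
  bit 1 = 0: r = r^2 mod 29 = 5^2 = 25
  bit 2 = 0: r = r^2 mod 29 = 25^2 = 16
  bit 3 = 0: r = r^2 mod 29 = 16^2 = 24
  -> s = B^a = 24

Answer: 24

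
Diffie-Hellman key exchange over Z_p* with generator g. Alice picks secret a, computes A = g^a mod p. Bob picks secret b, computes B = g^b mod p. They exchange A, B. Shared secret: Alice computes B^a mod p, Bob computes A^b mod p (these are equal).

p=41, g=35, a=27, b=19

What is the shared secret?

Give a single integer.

Answer: 24

Derivation:
A = 35^27 mod 41  (bits of 27 = 11011)
  bit 0 = 1: r = r^2 * 35 mod 41 = 1^2 * 35 = 1*35 = 35
  bit 1 = 1: r = r^2 * 35 mod 41 = 35^2 * 35 = 36*35 = 30
  bit 2 = 0: r = r^2 mod 41 = 30^2 = 39
  bit 3 = 1: r = r^2 * 35 mod 41 = 39^2 * 35 = 4*35 = 17
  bit 4 = 1: r = r^2 * 35 mod 41 = 17^2 * 35 = 2*35 = 29
  -> A = 29
B = 35^19 mod 41  (bits of 19 = 10011)
  bit 0 = 1: r = r^2 * 35 mod 41 = 1^2 * 35 = 1*35 = 35
  bit 1 = 0: r = r^2 mod 41 = 35^2 = 36
  bit 2 = 0: r = r^2 mod 41 = 36^2 = 25
  bit 3 = 1: r = r^2 * 35 mod 41 = 25^2 * 35 = 10*35 = 22
  bit 4 = 1: r = r^2 * 35 mod 41 = 22^2 * 35 = 33*35 = 7
  -> B = 7
s = B^a = 7^27 mod 41  (bits of 27 = 11011)
  bit 0 = 1: r = r^2 * 7 mod 41 = 1^2 * 7 = 1*7 = 7
  bit 1 = 1: r = r^2 * 7 mod 41 = 7^2 * 7 = 8*7 = 15
  bit 2 = 0: r = r^2 mod 41 = 15^2 = 20
  bit 3 = 1: r = r^2 * 7 mod 41 = 20^2 * 7 = 31*7 = 12
  bit 4 = 1: r = r^2 * 7 mod 41 = 12^2 * 7 = 21*7 = 24
  -> s = B^a = 24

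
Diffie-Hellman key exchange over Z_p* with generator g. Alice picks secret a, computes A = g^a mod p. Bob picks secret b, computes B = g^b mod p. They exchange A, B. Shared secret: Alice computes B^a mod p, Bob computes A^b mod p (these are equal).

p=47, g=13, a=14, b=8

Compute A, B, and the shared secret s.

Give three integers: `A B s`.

Answer: 17 37 4

Derivation:
A = 13^14 mod 47  (bits of 14 = 1110)
  bit 0 = 1: r = r^2 * 13 mod 47 = 1^2 * 13 = 1*13 = 13
  bit 1 = 1: r = r^2 * 13 mod 47 = 13^2 * 13 = 28*13 = 35
  bit 2 = 1: r = r^2 * 13 mod 47 = 35^2 * 13 = 3*13 = 39
  bit 3 = 0: r = r^2 mod 47 = 39^2 = 17
  -> A = 17
B = 13^8 mod 47  (bits of 8 = 1000)
  bit 0 = 1: r = r^2 * 13 mod 47 = 1^2 * 13 = 1*13 = 13
  bit 1 = 0: r = r^2 mod 47 = 13^2 = 28
  bit 2 = 0: r = r^2 mod 47 = 28^2 = 32
  bit 3 = 0: r = r^2 mod 47 = 32^2 = 37
  -> B = 37
s = B^a = 37^14 mod 47  (bits of 14 = 1110)
  bit 0 = 1: r = r^2 * 37 mod 47 = 1^2 * 37 = 1*37 = 37
  bit 1 = 1: r = r^2 * 37 mod 47 = 37^2 * 37 = 6*37 = 34
  bit 2 = 1: r = r^2 * 37 mod 47 = 34^2 * 37 = 28*37 = 2
  bit 3 = 0: r = r^2 mod 47 = 2^2 = 4
  -> s = B^a = 4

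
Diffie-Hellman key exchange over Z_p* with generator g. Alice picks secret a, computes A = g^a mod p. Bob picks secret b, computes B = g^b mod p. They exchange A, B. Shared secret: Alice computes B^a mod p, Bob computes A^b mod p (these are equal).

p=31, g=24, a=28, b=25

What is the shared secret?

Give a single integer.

Answer: 25

Derivation:
A = 24^28 mod 31  (bits of 28 = 11100)
  bit 0 = 1: r = r^2 * 24 mod 31 = 1^2 * 24 = 1*24 = 24
  bit 1 = 1: r = r^2 * 24 mod 31 = 24^2 * 24 = 18*24 = 29
  bit 2 = 1: r = r^2 * 24 mod 31 = 29^2 * 24 = 4*24 = 3
  bit 3 = 0: r = r^2 mod 31 = 3^2 = 9
  bit 4 = 0: r = r^2 mod 31 = 9^2 = 19
  -> A = 19
B = 24^25 mod 31  (bits of 25 = 11001)
  bit 0 = 1: r = r^2 * 24 mod 31 = 1^2 * 24 = 1*24 = 24
  bit 1 = 1: r = r^2 * 24 mod 31 = 24^2 * 24 = 18*24 = 29
  bit 2 = 0: r = r^2 mod 31 = 29^2 = 4
  bit 3 = 0: r = r^2 mod 31 = 4^2 = 16
  bit 4 = 1: r = r^2 * 24 mod 31 = 16^2 * 24 = 8*24 = 6
  -> B = 6
s = B^a = 6^28 mod 31  (bits of 28 = 11100)
  bit 0 = 1: r = r^2 * 6 mod 31 = 1^2 * 6 = 1*6 = 6
  bit 1 = 1: r = r^2 * 6 mod 31 = 6^2 * 6 = 5*6 = 30
  bit 2 = 1: r = r^2 * 6 mod 31 = 30^2 * 6 = 1*6 = 6
  bit 3 = 0: r = r^2 mod 31 = 6^2 = 5
  bit 4 = 0: r = r^2 mod 31 = 5^2 = 25
  -> s = B^a = 25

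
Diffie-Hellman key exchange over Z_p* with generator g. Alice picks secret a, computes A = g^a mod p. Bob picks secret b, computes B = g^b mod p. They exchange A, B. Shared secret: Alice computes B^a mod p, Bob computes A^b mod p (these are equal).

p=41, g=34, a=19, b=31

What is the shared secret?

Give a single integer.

A = 34^19 mod 41  (bits of 19 = 10011)
  bit 0 = 1: r = r^2 * 34 mod 41 = 1^2 * 34 = 1*34 = 34
  bit 1 = 0: r = r^2 mod 41 = 34^2 = 8
  bit 2 = 0: r = r^2 mod 41 = 8^2 = 23
  bit 3 = 1: r = r^2 * 34 mod 41 = 23^2 * 34 = 37*34 = 28
  bit 4 = 1: r = r^2 * 34 mod 41 = 28^2 * 34 = 5*34 = 6
  -> A = 6
B = 34^31 mod 41  (bits of 31 = 11111)
  bit 0 = 1: r = r^2 * 34 mod 41 = 1^2 * 34 = 1*34 = 34
  bit 1 = 1: r = r^2 * 34 mod 41 = 34^2 * 34 = 8*34 = 26
  bit 2 = 1: r = r^2 * 34 mod 41 = 26^2 * 34 = 20*34 = 24
  bit 3 = 1: r = r^2 * 34 mod 41 = 24^2 * 34 = 2*34 = 27
  bit 4 = 1: r = r^2 * 34 mod 41 = 27^2 * 34 = 32*34 = 22
  -> B = 22
s = B^a = 22^19 mod 41  (bits of 19 = 10011)
  bit 0 = 1: r = r^2 * 22 mod 41 = 1^2 * 22 = 1*22 = 22
  bit 1 = 0: r = r^2 mod 41 = 22^2 = 33
  bit 2 = 0: r = r^2 mod 41 = 33^2 = 23
  bit 3 = 1: r = r^2 * 22 mod 41 = 23^2 * 22 = 37*22 = 35
  bit 4 = 1: r = r^2 * 22 mod 41 = 35^2 * 22 = 36*22 = 13
  -> s = B^a = 13

Answer: 13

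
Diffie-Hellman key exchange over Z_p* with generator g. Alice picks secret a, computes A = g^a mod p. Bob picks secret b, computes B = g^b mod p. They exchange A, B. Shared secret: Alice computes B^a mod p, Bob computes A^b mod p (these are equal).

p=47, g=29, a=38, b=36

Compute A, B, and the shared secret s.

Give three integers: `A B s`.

Answer: 37 2 9

Derivation:
A = 29^38 mod 47  (bits of 38 = 100110)
  bit 0 = 1: r = r^2 * 29 mod 47 = 1^2 * 29 = 1*29 = 29
  bit 1 = 0: r = r^2 mod 47 = 29^2 = 42
  bit 2 = 0: r = r^2 mod 47 = 42^2 = 25
  bit 3 = 1: r = r^2 * 29 mod 47 = 25^2 * 29 = 14*29 = 30
  bit 4 = 1: r = r^2 * 29 mod 47 = 30^2 * 29 = 7*29 = 15
  bit 5 = 0: r = r^2 mod 47 = 15^2 = 37
  -> A = 37
B = 29^36 mod 47  (bits of 36 = 100100)
  bit 0 = 1: r = r^2 * 29 mod 47 = 1^2 * 29 = 1*29 = 29
  bit 1 = 0: r = r^2 mod 47 = 29^2 = 42
  bit 2 = 0: r = r^2 mod 47 = 42^2 = 25
  bit 3 = 1: r = r^2 * 29 mod 47 = 25^2 * 29 = 14*29 = 30
  bit 4 = 0: r = r^2 mod 47 = 30^2 = 7
  bit 5 = 0: r = r^2 mod 47 = 7^2 = 2
  -> B = 2
s = B^a = 2^38 mod 47  (bits of 38 = 100110)
  bit 0 = 1: r = r^2 * 2 mod 47 = 1^2 * 2 = 1*2 = 2
  bit 1 = 0: r = r^2 mod 47 = 2^2 = 4
  bit 2 = 0: r = r^2 mod 47 = 4^2 = 16
  bit 3 = 1: r = r^2 * 2 mod 47 = 16^2 * 2 = 21*2 = 42
  bit 4 = 1: r = r^2 * 2 mod 47 = 42^2 * 2 = 25*2 = 3
  bit 5 = 0: r = r^2 mod 47 = 3^2 = 9
  -> s = B^a = 9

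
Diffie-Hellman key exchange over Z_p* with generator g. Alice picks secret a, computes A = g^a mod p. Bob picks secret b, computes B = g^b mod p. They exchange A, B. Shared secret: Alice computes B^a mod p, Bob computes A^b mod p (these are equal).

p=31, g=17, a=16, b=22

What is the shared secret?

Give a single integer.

Answer: 19

Derivation:
A = 17^16 mod 31  (bits of 16 = 10000)
  bit 0 = 1: r = r^2 * 17 mod 31 = 1^2 * 17 = 1*17 = 17
  bit 1 = 0: r = r^2 mod 31 = 17^2 = 10
  bit 2 = 0: r = r^2 mod 31 = 10^2 = 7
  bit 3 = 0: r = r^2 mod 31 = 7^2 = 18
  bit 4 = 0: r = r^2 mod 31 = 18^2 = 14
  -> A = 14
B = 17^22 mod 31  (bits of 22 = 10110)
  bit 0 = 1: r = r^2 * 17 mod 31 = 1^2 * 17 = 1*17 = 17
  bit 1 = 0: r = r^2 mod 31 = 17^2 = 10
  bit 2 = 1: r = r^2 * 17 mod 31 = 10^2 * 17 = 7*17 = 26
  bit 3 = 1: r = r^2 * 17 mod 31 = 26^2 * 17 = 25*17 = 22
  bit 4 = 0: r = r^2 mod 31 = 22^2 = 19
  -> B = 19
s = B^a = 19^16 mod 31  (bits of 16 = 10000)
  bit 0 = 1: r = r^2 * 19 mod 31 = 1^2 * 19 = 1*19 = 19
  bit 1 = 0: r = r^2 mod 31 = 19^2 = 20
  bit 2 = 0: r = r^2 mod 31 = 20^2 = 28
  bit 3 = 0: r = r^2 mod 31 = 28^2 = 9
  bit 4 = 0: r = r^2 mod 31 = 9^2 = 19
  -> s = B^a = 19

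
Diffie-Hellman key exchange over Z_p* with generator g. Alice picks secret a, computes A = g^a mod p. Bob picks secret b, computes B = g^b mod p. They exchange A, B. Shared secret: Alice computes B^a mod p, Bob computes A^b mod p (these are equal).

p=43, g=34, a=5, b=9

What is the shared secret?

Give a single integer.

Answer: 2

Derivation:
A = 34^5 mod 43  (bits of 5 = 101)
  bit 0 = 1: r = r^2 * 34 mod 43 = 1^2 * 34 = 1*34 = 34
  bit 1 = 0: r = r^2 mod 43 = 34^2 = 38
  bit 2 = 1: r = r^2 * 34 mod 43 = 38^2 * 34 = 25*34 = 33
  -> A = 33
B = 34^9 mod 43  (bits of 9 = 1001)
  bit 0 = 1: r = r^2 * 34 mod 43 = 1^2 * 34 = 1*34 = 34
  bit 1 = 0: r = r^2 mod 43 = 34^2 = 38
  bit 2 = 0: r = r^2 mod 43 = 38^2 = 25
  bit 3 = 1: r = r^2 * 34 mod 43 = 25^2 * 34 = 23*34 = 8
  -> B = 8
s = B^a = 8^5 mod 43  (bits of 5 = 101)
  bit 0 = 1: r = r^2 * 8 mod 43 = 1^2 * 8 = 1*8 = 8
  bit 1 = 0: r = r^2 mod 43 = 8^2 = 21
  bit 2 = 1: r = r^2 * 8 mod 43 = 21^2 * 8 = 11*8 = 2
  -> s = B^a = 2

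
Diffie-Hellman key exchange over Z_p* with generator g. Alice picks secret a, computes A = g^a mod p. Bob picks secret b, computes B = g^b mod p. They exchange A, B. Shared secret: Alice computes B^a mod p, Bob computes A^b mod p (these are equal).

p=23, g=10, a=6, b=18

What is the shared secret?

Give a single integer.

A = 10^6 mod 23  (bits of 6 = 110)
  bit 0 = 1: r = r^2 * 10 mod 23 = 1^2 * 10 = 1*10 = 10
  bit 1 = 1: r = r^2 * 10 mod 23 = 10^2 * 10 = 8*10 = 11
  bit 2 = 0: r = r^2 mod 23 = 11^2 = 6
  -> A = 6
B = 10^18 mod 23  (bits of 18 = 10010)
  bit 0 = 1: r = r^2 * 10 mod 23 = 1^2 * 10 = 1*10 = 10
  bit 1 = 0: r = r^2 mod 23 = 10^2 = 8
  bit 2 = 0: r = r^2 mod 23 = 8^2 = 18
  bit 3 = 1: r = r^2 * 10 mod 23 = 18^2 * 10 = 2*10 = 20
  bit 4 = 0: r = r^2 mod 23 = 20^2 = 9
  -> B = 9
s = B^a = 9^6 mod 23  (bits of 6 = 110)
  bit 0 = 1: r = r^2 * 9 mod 23 = 1^2 * 9 = 1*9 = 9
  bit 1 = 1: r = r^2 * 9 mod 23 = 9^2 * 9 = 12*9 = 16
  bit 2 = 0: r = r^2 mod 23 = 16^2 = 3
  -> s = B^a = 3

Answer: 3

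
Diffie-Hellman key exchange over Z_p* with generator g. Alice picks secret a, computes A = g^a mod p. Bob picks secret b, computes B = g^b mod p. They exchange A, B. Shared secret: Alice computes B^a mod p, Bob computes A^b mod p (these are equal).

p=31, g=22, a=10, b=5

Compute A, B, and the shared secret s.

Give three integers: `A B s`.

A = 22^10 mod 31  (bits of 10 = 1010)
  bit 0 = 1: r = r^2 * 22 mod 31 = 1^2 * 22 = 1*22 = 22
  bit 1 = 0: r = r^2 mod 31 = 22^2 = 19
  bit 2 = 1: r = r^2 * 22 mod 31 = 19^2 * 22 = 20*22 = 6
  bit 3 = 0: r = r^2 mod 31 = 6^2 = 5
  -> A = 5
B = 22^5 mod 31  (bits of 5 = 101)
  bit 0 = 1: r = r^2 * 22 mod 31 = 1^2 * 22 = 1*22 = 22
  bit 1 = 0: r = r^2 mod 31 = 22^2 = 19
  bit 2 = 1: r = r^2 * 22 mod 31 = 19^2 * 22 = 20*22 = 6
  -> B = 6
s = B^a = 6^10 mod 31  (bits of 10 = 1010)
  bit 0 = 1: r = r^2 * 6 mod 31 = 1^2 * 6 = 1*6 = 6
  bit 1 = 0: r = r^2 mod 31 = 6^2 = 5
  bit 2 = 1: r = r^2 * 6 mod 31 = 5^2 * 6 = 25*6 = 26
  bit 3 = 0: r = r^2 mod 31 = 26^2 = 25
  -> s = B^a = 25

Answer: 5 6 25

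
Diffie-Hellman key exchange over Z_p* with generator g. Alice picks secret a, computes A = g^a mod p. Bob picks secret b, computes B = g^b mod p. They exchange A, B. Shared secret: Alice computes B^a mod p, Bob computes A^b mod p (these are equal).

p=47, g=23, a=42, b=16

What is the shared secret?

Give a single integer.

Answer: 25

Derivation:
A = 23^42 mod 47  (bits of 42 = 101010)
  bit 0 = 1: r = r^2 * 23 mod 47 = 1^2 * 23 = 1*23 = 23
  bit 1 = 0: r = r^2 mod 47 = 23^2 = 12
  bit 2 = 1: r = r^2 * 23 mod 47 = 12^2 * 23 = 3*23 = 22
  bit 3 = 0: r = r^2 mod 47 = 22^2 = 14
  bit 4 = 1: r = r^2 * 23 mod 47 = 14^2 * 23 = 8*23 = 43
  bit 5 = 0: r = r^2 mod 47 = 43^2 = 16
  -> A = 16
B = 23^16 mod 47  (bits of 16 = 10000)
  bit 0 = 1: r = r^2 * 23 mod 47 = 1^2 * 23 = 1*23 = 23
  bit 1 = 0: r = r^2 mod 47 = 23^2 = 12
  bit 2 = 0: r = r^2 mod 47 = 12^2 = 3
  bit 3 = 0: r = r^2 mod 47 = 3^2 = 9
  bit 4 = 0: r = r^2 mod 47 = 9^2 = 34
  -> B = 34
s = B^a = 34^42 mod 47  (bits of 42 = 101010)
  bit 0 = 1: r = r^2 * 34 mod 47 = 1^2 * 34 = 1*34 = 34
  bit 1 = 0: r = r^2 mod 47 = 34^2 = 28
  bit 2 = 1: r = r^2 * 34 mod 47 = 28^2 * 34 = 32*34 = 7
  bit 3 = 0: r = r^2 mod 47 = 7^2 = 2
  bit 4 = 1: r = r^2 * 34 mod 47 = 2^2 * 34 = 4*34 = 42
  bit 5 = 0: r = r^2 mod 47 = 42^2 = 25
  -> s = B^a = 25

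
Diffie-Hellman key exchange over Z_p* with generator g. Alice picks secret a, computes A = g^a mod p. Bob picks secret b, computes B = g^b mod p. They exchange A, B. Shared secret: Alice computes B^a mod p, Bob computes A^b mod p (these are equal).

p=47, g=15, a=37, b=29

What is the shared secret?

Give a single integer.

Answer: 30

Derivation:
A = 15^37 mod 47  (bits of 37 = 100101)
  bit 0 = 1: r = r^2 * 15 mod 47 = 1^2 * 15 = 1*15 = 15
  bit 1 = 0: r = r^2 mod 47 = 15^2 = 37
  bit 2 = 0: r = r^2 mod 47 = 37^2 = 6
  bit 3 = 1: r = r^2 * 15 mod 47 = 6^2 * 15 = 36*15 = 23
  bit 4 = 0: r = r^2 mod 47 = 23^2 = 12
  bit 5 = 1: r = r^2 * 15 mod 47 = 12^2 * 15 = 3*15 = 45
  -> A = 45
B = 15^29 mod 47  (bits of 29 = 11101)
  bit 0 = 1: r = r^2 * 15 mod 47 = 1^2 * 15 = 1*15 = 15
  bit 1 = 1: r = r^2 * 15 mod 47 = 15^2 * 15 = 37*15 = 38
  bit 2 = 1: r = r^2 * 15 mod 47 = 38^2 * 15 = 34*15 = 40
  bit 3 = 0: r = r^2 mod 47 = 40^2 = 2
  bit 4 = 1: r = r^2 * 15 mod 47 = 2^2 * 15 = 4*15 = 13
  -> B = 13
s = B^a = 13^37 mod 47  (bits of 37 = 100101)
  bit 0 = 1: r = r^2 * 13 mod 47 = 1^2 * 13 = 1*13 = 13
  bit 1 = 0: r = r^2 mod 47 = 13^2 = 28
  bit 2 = 0: r = r^2 mod 47 = 28^2 = 32
  bit 3 = 1: r = r^2 * 13 mod 47 = 32^2 * 13 = 37*13 = 11
  bit 4 = 0: r = r^2 mod 47 = 11^2 = 27
  bit 5 = 1: r = r^2 * 13 mod 47 = 27^2 * 13 = 24*13 = 30
  -> s = B^a = 30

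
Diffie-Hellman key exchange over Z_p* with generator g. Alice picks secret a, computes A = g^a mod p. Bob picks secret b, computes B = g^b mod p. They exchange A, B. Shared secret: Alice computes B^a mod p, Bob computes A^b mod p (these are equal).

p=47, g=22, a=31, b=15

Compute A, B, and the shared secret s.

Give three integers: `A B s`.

Answer: 30 11 35

Derivation:
A = 22^31 mod 47  (bits of 31 = 11111)
  bit 0 = 1: r = r^2 * 22 mod 47 = 1^2 * 22 = 1*22 = 22
  bit 1 = 1: r = r^2 * 22 mod 47 = 22^2 * 22 = 14*22 = 26
  bit 2 = 1: r = r^2 * 22 mod 47 = 26^2 * 22 = 18*22 = 20
  bit 3 = 1: r = r^2 * 22 mod 47 = 20^2 * 22 = 24*22 = 11
  bit 4 = 1: r = r^2 * 22 mod 47 = 11^2 * 22 = 27*22 = 30
  -> A = 30
B = 22^15 mod 47  (bits of 15 = 1111)
  bit 0 = 1: r = r^2 * 22 mod 47 = 1^2 * 22 = 1*22 = 22
  bit 1 = 1: r = r^2 * 22 mod 47 = 22^2 * 22 = 14*22 = 26
  bit 2 = 1: r = r^2 * 22 mod 47 = 26^2 * 22 = 18*22 = 20
  bit 3 = 1: r = r^2 * 22 mod 47 = 20^2 * 22 = 24*22 = 11
  -> B = 11
s = B^a = 11^31 mod 47  (bits of 31 = 11111)
  bit 0 = 1: r = r^2 * 11 mod 47 = 1^2 * 11 = 1*11 = 11
  bit 1 = 1: r = r^2 * 11 mod 47 = 11^2 * 11 = 27*11 = 15
  bit 2 = 1: r = r^2 * 11 mod 47 = 15^2 * 11 = 37*11 = 31
  bit 3 = 1: r = r^2 * 11 mod 47 = 31^2 * 11 = 21*11 = 43
  bit 4 = 1: r = r^2 * 11 mod 47 = 43^2 * 11 = 16*11 = 35
  -> s = B^a = 35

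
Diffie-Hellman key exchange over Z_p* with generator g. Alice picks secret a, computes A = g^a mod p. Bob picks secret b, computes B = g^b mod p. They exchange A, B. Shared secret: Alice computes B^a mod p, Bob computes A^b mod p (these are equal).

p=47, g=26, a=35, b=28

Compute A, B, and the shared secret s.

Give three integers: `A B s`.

A = 26^35 mod 47  (bits of 35 = 100011)
  bit 0 = 1: r = r^2 * 26 mod 47 = 1^2 * 26 = 1*26 = 26
  bit 1 = 0: r = r^2 mod 47 = 26^2 = 18
  bit 2 = 0: r = r^2 mod 47 = 18^2 = 42
  bit 3 = 0: r = r^2 mod 47 = 42^2 = 25
  bit 4 = 1: r = r^2 * 26 mod 47 = 25^2 * 26 = 14*26 = 35
  bit 5 = 1: r = r^2 * 26 mod 47 = 35^2 * 26 = 3*26 = 31
  -> A = 31
B = 26^28 mod 47  (bits of 28 = 11100)
  bit 0 = 1: r = r^2 * 26 mod 47 = 1^2 * 26 = 1*26 = 26
  bit 1 = 1: r = r^2 * 26 mod 47 = 26^2 * 26 = 18*26 = 45
  bit 2 = 1: r = r^2 * 26 mod 47 = 45^2 * 26 = 4*26 = 10
  bit 3 = 0: r = r^2 mod 47 = 10^2 = 6
  bit 4 = 0: r = r^2 mod 47 = 6^2 = 36
  -> B = 36
s = B^a = 36^35 mod 47  (bits of 35 = 100011)
  bit 0 = 1: r = r^2 * 36 mod 47 = 1^2 * 36 = 1*36 = 36
  bit 1 = 0: r = r^2 mod 47 = 36^2 = 27
  bit 2 = 0: r = r^2 mod 47 = 27^2 = 24
  bit 3 = 0: r = r^2 mod 47 = 24^2 = 12
  bit 4 = 1: r = r^2 * 36 mod 47 = 12^2 * 36 = 3*36 = 14
  bit 5 = 1: r = r^2 * 36 mod 47 = 14^2 * 36 = 8*36 = 6
  -> s = B^a = 6

Answer: 31 36 6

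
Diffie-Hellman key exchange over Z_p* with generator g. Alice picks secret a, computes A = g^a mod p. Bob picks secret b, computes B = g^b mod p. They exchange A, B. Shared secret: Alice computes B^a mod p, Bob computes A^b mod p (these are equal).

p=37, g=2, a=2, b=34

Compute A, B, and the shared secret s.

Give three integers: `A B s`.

Answer: 4 28 7

Derivation:
A = 2^2 mod 37  (bits of 2 = 10)
  bit 0 = 1: r = r^2 * 2 mod 37 = 1^2 * 2 = 1*2 = 2
  bit 1 = 0: r = r^2 mod 37 = 2^2 = 4
  -> A = 4
B = 2^34 mod 37  (bits of 34 = 100010)
  bit 0 = 1: r = r^2 * 2 mod 37 = 1^2 * 2 = 1*2 = 2
  bit 1 = 0: r = r^2 mod 37 = 2^2 = 4
  bit 2 = 0: r = r^2 mod 37 = 4^2 = 16
  bit 3 = 0: r = r^2 mod 37 = 16^2 = 34
  bit 4 = 1: r = r^2 * 2 mod 37 = 34^2 * 2 = 9*2 = 18
  bit 5 = 0: r = r^2 mod 37 = 18^2 = 28
  -> B = 28
s = B^a = 28^2 mod 37  (bits of 2 = 10)
  bit 0 = 1: r = r^2 * 28 mod 37 = 1^2 * 28 = 1*28 = 28
  bit 1 = 0: r = r^2 mod 37 = 28^2 = 7
  -> s = B^a = 7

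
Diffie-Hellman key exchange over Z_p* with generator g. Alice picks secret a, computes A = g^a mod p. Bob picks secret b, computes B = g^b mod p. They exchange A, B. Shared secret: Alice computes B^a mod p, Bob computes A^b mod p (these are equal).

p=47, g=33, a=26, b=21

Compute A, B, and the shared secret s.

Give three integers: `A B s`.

A = 33^26 mod 47  (bits of 26 = 11010)
  bit 0 = 1: r = r^2 * 33 mod 47 = 1^2 * 33 = 1*33 = 33
  bit 1 = 1: r = r^2 * 33 mod 47 = 33^2 * 33 = 8*33 = 29
  bit 2 = 0: r = r^2 mod 47 = 29^2 = 42
  bit 3 = 1: r = r^2 * 33 mod 47 = 42^2 * 33 = 25*33 = 26
  bit 4 = 0: r = r^2 mod 47 = 26^2 = 18
  -> A = 18
B = 33^21 mod 47  (bits of 21 = 10101)
  bit 0 = 1: r = r^2 * 33 mod 47 = 1^2 * 33 = 1*33 = 33
  bit 1 = 0: r = r^2 mod 47 = 33^2 = 8
  bit 2 = 1: r = r^2 * 33 mod 47 = 8^2 * 33 = 17*33 = 44
  bit 3 = 0: r = r^2 mod 47 = 44^2 = 9
  bit 4 = 1: r = r^2 * 33 mod 47 = 9^2 * 33 = 34*33 = 41
  -> B = 41
s = B^a = 41^26 mod 47  (bits of 26 = 11010)
  bit 0 = 1: r = r^2 * 41 mod 47 = 1^2 * 41 = 1*41 = 41
  bit 1 = 1: r = r^2 * 41 mod 47 = 41^2 * 41 = 36*41 = 19
  bit 2 = 0: r = r^2 mod 47 = 19^2 = 32
  bit 3 = 1: r = r^2 * 41 mod 47 = 32^2 * 41 = 37*41 = 13
  bit 4 = 0: r = r^2 mod 47 = 13^2 = 28
  -> s = B^a = 28

Answer: 18 41 28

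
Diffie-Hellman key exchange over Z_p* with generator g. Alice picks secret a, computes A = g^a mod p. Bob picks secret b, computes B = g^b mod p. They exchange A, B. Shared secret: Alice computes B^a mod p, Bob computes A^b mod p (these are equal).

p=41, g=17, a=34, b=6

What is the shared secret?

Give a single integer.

Answer: 4

Derivation:
A = 17^34 mod 41  (bits of 34 = 100010)
  bit 0 = 1: r = r^2 * 17 mod 41 = 1^2 * 17 = 1*17 = 17
  bit 1 = 0: r = r^2 mod 41 = 17^2 = 2
  bit 2 = 0: r = r^2 mod 41 = 2^2 = 4
  bit 3 = 0: r = r^2 mod 41 = 4^2 = 16
  bit 4 = 1: r = r^2 * 17 mod 41 = 16^2 * 17 = 10*17 = 6
  bit 5 = 0: r = r^2 mod 41 = 6^2 = 36
  -> A = 36
B = 17^6 mod 41  (bits of 6 = 110)
  bit 0 = 1: r = r^2 * 17 mod 41 = 1^2 * 17 = 1*17 = 17
  bit 1 = 1: r = r^2 * 17 mod 41 = 17^2 * 17 = 2*17 = 34
  bit 2 = 0: r = r^2 mod 41 = 34^2 = 8
  -> B = 8
s = B^a = 8^34 mod 41  (bits of 34 = 100010)
  bit 0 = 1: r = r^2 * 8 mod 41 = 1^2 * 8 = 1*8 = 8
  bit 1 = 0: r = r^2 mod 41 = 8^2 = 23
  bit 2 = 0: r = r^2 mod 41 = 23^2 = 37
  bit 3 = 0: r = r^2 mod 41 = 37^2 = 16
  bit 4 = 1: r = r^2 * 8 mod 41 = 16^2 * 8 = 10*8 = 39
  bit 5 = 0: r = r^2 mod 41 = 39^2 = 4
  -> s = B^a = 4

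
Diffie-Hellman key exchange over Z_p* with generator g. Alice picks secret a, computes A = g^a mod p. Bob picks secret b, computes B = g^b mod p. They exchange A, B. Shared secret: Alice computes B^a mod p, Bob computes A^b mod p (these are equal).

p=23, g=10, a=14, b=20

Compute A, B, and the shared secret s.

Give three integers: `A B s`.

A = 10^14 mod 23  (bits of 14 = 1110)
  bit 0 = 1: r = r^2 * 10 mod 23 = 1^2 * 10 = 1*10 = 10
  bit 1 = 1: r = r^2 * 10 mod 23 = 10^2 * 10 = 8*10 = 11
  bit 2 = 1: r = r^2 * 10 mod 23 = 11^2 * 10 = 6*10 = 14
  bit 3 = 0: r = r^2 mod 23 = 14^2 = 12
  -> A = 12
B = 10^20 mod 23  (bits of 20 = 10100)
  bit 0 = 1: r = r^2 * 10 mod 23 = 1^2 * 10 = 1*10 = 10
  bit 1 = 0: r = r^2 mod 23 = 10^2 = 8
  bit 2 = 1: r = r^2 * 10 mod 23 = 8^2 * 10 = 18*10 = 19
  bit 3 = 0: r = r^2 mod 23 = 19^2 = 16
  bit 4 = 0: r = r^2 mod 23 = 16^2 = 3
  -> B = 3
s = B^a = 3^14 mod 23  (bits of 14 = 1110)
  bit 0 = 1: r = r^2 * 3 mod 23 = 1^2 * 3 = 1*3 = 3
  bit 1 = 1: r = r^2 * 3 mod 23 = 3^2 * 3 = 9*3 = 4
  bit 2 = 1: r = r^2 * 3 mod 23 = 4^2 * 3 = 16*3 = 2
  bit 3 = 0: r = r^2 mod 23 = 2^2 = 4
  -> s = B^a = 4

Answer: 12 3 4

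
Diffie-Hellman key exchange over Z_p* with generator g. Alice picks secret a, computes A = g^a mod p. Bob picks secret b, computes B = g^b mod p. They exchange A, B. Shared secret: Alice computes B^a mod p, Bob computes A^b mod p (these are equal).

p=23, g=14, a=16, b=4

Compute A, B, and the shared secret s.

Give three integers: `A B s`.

Answer: 8 6 2

Derivation:
A = 14^16 mod 23  (bits of 16 = 10000)
  bit 0 = 1: r = r^2 * 14 mod 23 = 1^2 * 14 = 1*14 = 14
  bit 1 = 0: r = r^2 mod 23 = 14^2 = 12
  bit 2 = 0: r = r^2 mod 23 = 12^2 = 6
  bit 3 = 0: r = r^2 mod 23 = 6^2 = 13
  bit 4 = 0: r = r^2 mod 23 = 13^2 = 8
  -> A = 8
B = 14^4 mod 23  (bits of 4 = 100)
  bit 0 = 1: r = r^2 * 14 mod 23 = 1^2 * 14 = 1*14 = 14
  bit 1 = 0: r = r^2 mod 23 = 14^2 = 12
  bit 2 = 0: r = r^2 mod 23 = 12^2 = 6
  -> B = 6
s = B^a = 6^16 mod 23  (bits of 16 = 10000)
  bit 0 = 1: r = r^2 * 6 mod 23 = 1^2 * 6 = 1*6 = 6
  bit 1 = 0: r = r^2 mod 23 = 6^2 = 13
  bit 2 = 0: r = r^2 mod 23 = 13^2 = 8
  bit 3 = 0: r = r^2 mod 23 = 8^2 = 18
  bit 4 = 0: r = r^2 mod 23 = 18^2 = 2
  -> s = B^a = 2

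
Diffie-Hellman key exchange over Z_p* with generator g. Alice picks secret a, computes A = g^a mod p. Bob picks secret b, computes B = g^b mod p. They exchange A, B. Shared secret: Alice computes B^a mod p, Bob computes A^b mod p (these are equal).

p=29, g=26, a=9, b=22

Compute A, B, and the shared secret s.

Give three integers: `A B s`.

A = 26^9 mod 29  (bits of 9 = 1001)
  bit 0 = 1: r = r^2 * 26 mod 29 = 1^2 * 26 = 1*26 = 26
  bit 1 = 0: r = r^2 mod 29 = 26^2 = 9
  bit 2 = 0: r = r^2 mod 29 = 9^2 = 23
  bit 3 = 1: r = r^2 * 26 mod 29 = 23^2 * 26 = 7*26 = 8
  -> A = 8
B = 26^22 mod 29  (bits of 22 = 10110)
  bit 0 = 1: r = r^2 * 26 mod 29 = 1^2 * 26 = 1*26 = 26
  bit 1 = 0: r = r^2 mod 29 = 26^2 = 9
  bit 2 = 1: r = r^2 * 26 mod 29 = 9^2 * 26 = 23*26 = 18
  bit 3 = 1: r = r^2 * 26 mod 29 = 18^2 * 26 = 5*26 = 14
  bit 4 = 0: r = r^2 mod 29 = 14^2 = 22
  -> B = 22
s = B^a = 22^9 mod 29  (bits of 9 = 1001)
  bit 0 = 1: r = r^2 * 22 mod 29 = 1^2 * 22 = 1*22 = 22
  bit 1 = 0: r = r^2 mod 29 = 22^2 = 20
  bit 2 = 0: r = r^2 mod 29 = 20^2 = 23
  bit 3 = 1: r = r^2 * 22 mod 29 = 23^2 * 22 = 7*22 = 9
  -> s = B^a = 9

Answer: 8 22 9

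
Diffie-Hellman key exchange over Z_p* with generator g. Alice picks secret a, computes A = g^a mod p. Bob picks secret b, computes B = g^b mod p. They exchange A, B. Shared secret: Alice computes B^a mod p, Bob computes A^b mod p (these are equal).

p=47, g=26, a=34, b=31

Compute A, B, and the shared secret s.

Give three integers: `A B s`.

Answer: 3 22 28

Derivation:
A = 26^34 mod 47  (bits of 34 = 100010)
  bit 0 = 1: r = r^2 * 26 mod 47 = 1^2 * 26 = 1*26 = 26
  bit 1 = 0: r = r^2 mod 47 = 26^2 = 18
  bit 2 = 0: r = r^2 mod 47 = 18^2 = 42
  bit 3 = 0: r = r^2 mod 47 = 42^2 = 25
  bit 4 = 1: r = r^2 * 26 mod 47 = 25^2 * 26 = 14*26 = 35
  bit 5 = 0: r = r^2 mod 47 = 35^2 = 3
  -> A = 3
B = 26^31 mod 47  (bits of 31 = 11111)
  bit 0 = 1: r = r^2 * 26 mod 47 = 1^2 * 26 = 1*26 = 26
  bit 1 = 1: r = r^2 * 26 mod 47 = 26^2 * 26 = 18*26 = 45
  bit 2 = 1: r = r^2 * 26 mod 47 = 45^2 * 26 = 4*26 = 10
  bit 3 = 1: r = r^2 * 26 mod 47 = 10^2 * 26 = 6*26 = 15
  bit 4 = 1: r = r^2 * 26 mod 47 = 15^2 * 26 = 37*26 = 22
  -> B = 22
s = B^a = 22^34 mod 47  (bits of 34 = 100010)
  bit 0 = 1: r = r^2 * 22 mod 47 = 1^2 * 22 = 1*22 = 22
  bit 1 = 0: r = r^2 mod 47 = 22^2 = 14
  bit 2 = 0: r = r^2 mod 47 = 14^2 = 8
  bit 3 = 0: r = r^2 mod 47 = 8^2 = 17
  bit 4 = 1: r = r^2 * 22 mod 47 = 17^2 * 22 = 7*22 = 13
  bit 5 = 0: r = r^2 mod 47 = 13^2 = 28
  -> s = B^a = 28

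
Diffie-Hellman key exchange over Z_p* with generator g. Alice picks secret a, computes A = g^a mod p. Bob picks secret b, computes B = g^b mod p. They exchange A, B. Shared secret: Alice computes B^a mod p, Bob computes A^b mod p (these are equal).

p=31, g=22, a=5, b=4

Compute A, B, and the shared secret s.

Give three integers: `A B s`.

A = 22^5 mod 31  (bits of 5 = 101)
  bit 0 = 1: r = r^2 * 22 mod 31 = 1^2 * 22 = 1*22 = 22
  bit 1 = 0: r = r^2 mod 31 = 22^2 = 19
  bit 2 = 1: r = r^2 * 22 mod 31 = 19^2 * 22 = 20*22 = 6
  -> A = 6
B = 22^4 mod 31  (bits of 4 = 100)
  bit 0 = 1: r = r^2 * 22 mod 31 = 1^2 * 22 = 1*22 = 22
  bit 1 = 0: r = r^2 mod 31 = 22^2 = 19
  bit 2 = 0: r = r^2 mod 31 = 19^2 = 20
  -> B = 20
s = B^a = 20^5 mod 31  (bits of 5 = 101)
  bit 0 = 1: r = r^2 * 20 mod 31 = 1^2 * 20 = 1*20 = 20
  bit 1 = 0: r = r^2 mod 31 = 20^2 = 28
  bit 2 = 1: r = r^2 * 20 mod 31 = 28^2 * 20 = 9*20 = 25
  -> s = B^a = 25

Answer: 6 20 25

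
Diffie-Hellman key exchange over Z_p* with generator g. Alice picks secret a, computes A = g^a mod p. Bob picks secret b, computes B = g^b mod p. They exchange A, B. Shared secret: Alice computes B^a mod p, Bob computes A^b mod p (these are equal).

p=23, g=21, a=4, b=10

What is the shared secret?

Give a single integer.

Answer: 13

Derivation:
A = 21^4 mod 23  (bits of 4 = 100)
  bit 0 = 1: r = r^2 * 21 mod 23 = 1^2 * 21 = 1*21 = 21
  bit 1 = 0: r = r^2 mod 23 = 21^2 = 4
  bit 2 = 0: r = r^2 mod 23 = 4^2 = 16
  -> A = 16
B = 21^10 mod 23  (bits of 10 = 1010)
  bit 0 = 1: r = r^2 * 21 mod 23 = 1^2 * 21 = 1*21 = 21
  bit 1 = 0: r = r^2 mod 23 = 21^2 = 4
  bit 2 = 1: r = r^2 * 21 mod 23 = 4^2 * 21 = 16*21 = 14
  bit 3 = 0: r = r^2 mod 23 = 14^2 = 12
  -> B = 12
s = B^a = 12^4 mod 23  (bits of 4 = 100)
  bit 0 = 1: r = r^2 * 12 mod 23 = 1^2 * 12 = 1*12 = 12
  bit 1 = 0: r = r^2 mod 23 = 12^2 = 6
  bit 2 = 0: r = r^2 mod 23 = 6^2 = 13
  -> s = B^a = 13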